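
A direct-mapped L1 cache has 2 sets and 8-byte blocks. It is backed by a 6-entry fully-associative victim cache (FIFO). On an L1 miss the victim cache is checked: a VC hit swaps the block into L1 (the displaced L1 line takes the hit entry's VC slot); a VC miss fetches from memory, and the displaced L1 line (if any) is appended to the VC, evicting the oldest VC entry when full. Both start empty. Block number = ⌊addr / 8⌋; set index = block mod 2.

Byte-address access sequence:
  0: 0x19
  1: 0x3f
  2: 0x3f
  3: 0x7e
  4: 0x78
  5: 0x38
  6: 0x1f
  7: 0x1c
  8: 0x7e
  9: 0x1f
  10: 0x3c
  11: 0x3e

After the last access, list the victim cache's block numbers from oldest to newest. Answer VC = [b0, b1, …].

VC = [3, 15]

0: 0x19 (blk 3, set 1) → MISS  vc=[]
1: 0x3f (blk 7, set 1) → MISS  vc=[3]
2: 0x3f (blk 7, set 1) → L1-HIT  vc=[3]
3: 0x7e (blk 15, set 1) → MISS  vc=[3, 7]
4: 0x78 (blk 15, set 1) → L1-HIT  vc=[3, 7]
5: 0x38 (blk 7, set 1) → VC-HIT  vc=[3, 15]
6: 0x1f (blk 3, set 1) → VC-HIT  vc=[7, 15]
7: 0x1c (blk 3, set 1) → L1-HIT  vc=[7, 15]
8: 0x7e (blk 15, set 1) → VC-HIT  vc=[7, 3]
9: 0x1f (blk 3, set 1) → VC-HIT  vc=[7, 15]
10: 0x3c (blk 7, set 1) → VC-HIT  vc=[3, 15]
11: 0x3e (blk 7, set 1) → L1-HIT  vc=[3, 15]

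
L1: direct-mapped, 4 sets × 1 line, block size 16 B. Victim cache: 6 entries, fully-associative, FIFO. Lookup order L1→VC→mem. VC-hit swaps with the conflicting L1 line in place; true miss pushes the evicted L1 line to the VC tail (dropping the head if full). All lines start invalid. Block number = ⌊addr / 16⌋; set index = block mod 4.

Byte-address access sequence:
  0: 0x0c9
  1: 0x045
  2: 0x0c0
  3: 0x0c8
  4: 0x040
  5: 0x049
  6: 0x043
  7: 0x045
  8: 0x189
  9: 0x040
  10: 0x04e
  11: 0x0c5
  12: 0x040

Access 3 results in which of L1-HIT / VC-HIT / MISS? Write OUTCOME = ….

OUTCOME = L1-HIT

#0 0xc9→b12/s0 MISS; vc=[]
#1 0x45→b4/s0 MISS; vc=[12]
#2 0xc0→b12/s0 VC-HIT; vc=[4]
#3 0xc8→b12/s0 L1-HIT; vc=[4]
#4 0x40→b4/s0 VC-HIT; vc=[12]
#5 0x49→b4/s0 L1-HIT; vc=[12]
#6 0x43→b4/s0 L1-HIT; vc=[12]
#7 0x45→b4/s0 L1-HIT; vc=[12]
#8 0x189→b24/s0 MISS; vc=[12,4]
#9 0x40→b4/s0 VC-HIT; vc=[12,24]
#10 0x4e→b4/s0 L1-HIT; vc=[12,24]
#11 0xc5→b12/s0 VC-HIT; vc=[4,24]
#12 0x40→b4/s0 VC-HIT; vc=[12,24]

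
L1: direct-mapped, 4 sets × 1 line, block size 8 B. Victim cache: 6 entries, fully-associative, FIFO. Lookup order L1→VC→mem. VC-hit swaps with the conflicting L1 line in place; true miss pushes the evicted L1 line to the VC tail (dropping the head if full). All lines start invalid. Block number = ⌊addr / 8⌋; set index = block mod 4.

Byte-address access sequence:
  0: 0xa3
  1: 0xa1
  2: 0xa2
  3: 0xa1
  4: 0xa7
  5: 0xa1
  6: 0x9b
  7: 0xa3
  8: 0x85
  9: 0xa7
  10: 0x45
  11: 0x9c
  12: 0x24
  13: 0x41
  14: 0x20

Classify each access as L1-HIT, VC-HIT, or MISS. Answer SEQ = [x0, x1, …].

0: 0xa3 (blk 20, set 0) → MISS  vc=[]
1: 0xa1 (blk 20, set 0) → L1-HIT  vc=[]
2: 0xa2 (blk 20, set 0) → L1-HIT  vc=[]
3: 0xa1 (blk 20, set 0) → L1-HIT  vc=[]
4: 0xa7 (blk 20, set 0) → L1-HIT  vc=[]
5: 0xa1 (blk 20, set 0) → L1-HIT  vc=[]
6: 0x9b (blk 19, set 3) → MISS  vc=[]
7: 0xa3 (blk 20, set 0) → L1-HIT  vc=[]
8: 0x85 (blk 16, set 0) → MISS  vc=[20]
9: 0xa7 (blk 20, set 0) → VC-HIT  vc=[16]
10: 0x45 (blk 8, set 0) → MISS  vc=[16, 20]
11: 0x9c (blk 19, set 3) → L1-HIT  vc=[16, 20]
12: 0x24 (blk 4, set 0) → MISS  vc=[16, 20, 8]
13: 0x41 (blk 8, set 0) → VC-HIT  vc=[16, 20, 4]
14: 0x20 (blk 4, set 0) → VC-HIT  vc=[16, 20, 8]

SEQ = [MISS, L1-HIT, L1-HIT, L1-HIT, L1-HIT, L1-HIT, MISS, L1-HIT, MISS, VC-HIT, MISS, L1-HIT, MISS, VC-HIT, VC-HIT]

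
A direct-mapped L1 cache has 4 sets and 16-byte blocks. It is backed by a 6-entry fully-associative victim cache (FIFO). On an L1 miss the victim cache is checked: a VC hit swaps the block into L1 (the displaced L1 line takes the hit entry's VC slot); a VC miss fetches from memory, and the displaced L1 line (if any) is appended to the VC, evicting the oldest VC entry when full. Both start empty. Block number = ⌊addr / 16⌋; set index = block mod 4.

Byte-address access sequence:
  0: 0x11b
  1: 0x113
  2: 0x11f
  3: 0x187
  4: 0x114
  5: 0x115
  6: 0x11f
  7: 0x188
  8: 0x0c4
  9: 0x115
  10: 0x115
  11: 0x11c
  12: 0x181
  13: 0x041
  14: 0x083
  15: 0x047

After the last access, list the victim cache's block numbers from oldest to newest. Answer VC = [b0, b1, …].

#0 0x11b→b17/s1 MISS; vc=[]
#1 0x113→b17/s1 L1-HIT; vc=[]
#2 0x11f→b17/s1 L1-HIT; vc=[]
#3 0x187→b24/s0 MISS; vc=[]
#4 0x114→b17/s1 L1-HIT; vc=[]
#5 0x115→b17/s1 L1-HIT; vc=[]
#6 0x11f→b17/s1 L1-HIT; vc=[]
#7 0x188→b24/s0 L1-HIT; vc=[]
#8 0xc4→b12/s0 MISS; vc=[24]
#9 0x115→b17/s1 L1-HIT; vc=[24]
#10 0x115→b17/s1 L1-HIT; vc=[24]
#11 0x11c→b17/s1 L1-HIT; vc=[24]
#12 0x181→b24/s0 VC-HIT; vc=[12]
#13 0x41→b4/s0 MISS; vc=[12,24]
#14 0x83→b8/s0 MISS; vc=[12,24,4]
#15 0x47→b4/s0 VC-HIT; vc=[12,24,8]

VC = [12, 24, 8]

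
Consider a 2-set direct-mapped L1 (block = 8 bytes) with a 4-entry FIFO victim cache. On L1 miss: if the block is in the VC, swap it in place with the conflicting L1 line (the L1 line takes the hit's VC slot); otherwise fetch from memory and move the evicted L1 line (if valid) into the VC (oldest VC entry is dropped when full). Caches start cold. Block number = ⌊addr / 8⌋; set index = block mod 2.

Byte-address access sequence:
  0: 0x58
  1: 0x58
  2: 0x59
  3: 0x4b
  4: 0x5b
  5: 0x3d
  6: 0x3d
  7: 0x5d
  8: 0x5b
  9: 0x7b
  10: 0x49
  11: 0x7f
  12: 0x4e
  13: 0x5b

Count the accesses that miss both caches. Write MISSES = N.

  [0] addr=0x58 blk=11 s=1: MISS | VC []
  [1] addr=0x58 blk=11 s=1: L1-HIT | VC []
  [2] addr=0x59 blk=11 s=1: L1-HIT | VC []
  [3] addr=0x4b blk=9 s=1: MISS | VC [11]
  [4] addr=0x5b blk=11 s=1: VC-HIT | VC [9]
  [5] addr=0x3d blk=7 s=1: MISS | VC [9, 11]
  [6] addr=0x3d blk=7 s=1: L1-HIT | VC [9, 11]
  [7] addr=0x5d blk=11 s=1: VC-HIT | VC [9, 7]
  [8] addr=0x5b blk=11 s=1: L1-HIT | VC [9, 7]
  [9] addr=0x7b blk=15 s=1: MISS | VC [9, 7, 11]
  [10] addr=0x49 blk=9 s=1: VC-HIT | VC [15, 7, 11]
  [11] addr=0x7f blk=15 s=1: VC-HIT | VC [9, 7, 11]
  [12] addr=0x4e blk=9 s=1: VC-HIT | VC [15, 7, 11]
  [13] addr=0x5b blk=11 s=1: VC-HIT | VC [15, 7, 9]

MISSES = 4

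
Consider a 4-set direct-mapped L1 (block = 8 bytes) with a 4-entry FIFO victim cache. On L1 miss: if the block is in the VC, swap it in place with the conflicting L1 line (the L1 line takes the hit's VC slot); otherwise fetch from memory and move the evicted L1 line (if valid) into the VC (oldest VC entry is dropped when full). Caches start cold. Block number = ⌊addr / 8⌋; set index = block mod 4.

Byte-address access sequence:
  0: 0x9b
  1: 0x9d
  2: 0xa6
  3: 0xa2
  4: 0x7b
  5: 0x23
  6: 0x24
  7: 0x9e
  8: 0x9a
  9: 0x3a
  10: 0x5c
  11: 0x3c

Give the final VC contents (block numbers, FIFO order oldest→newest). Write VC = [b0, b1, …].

VC = [15, 20, 19, 11]

#0 0x9b→b19/s3 MISS; vc=[]
#1 0x9d→b19/s3 L1-HIT; vc=[]
#2 0xa6→b20/s0 MISS; vc=[]
#3 0xa2→b20/s0 L1-HIT; vc=[]
#4 0x7b→b15/s3 MISS; vc=[19]
#5 0x23→b4/s0 MISS; vc=[19,20]
#6 0x24→b4/s0 L1-HIT; vc=[19,20]
#7 0x9e→b19/s3 VC-HIT; vc=[15,20]
#8 0x9a→b19/s3 L1-HIT; vc=[15,20]
#9 0x3a→b7/s3 MISS; vc=[15,20,19]
#10 0x5c→b11/s3 MISS; vc=[15,20,19,7]
#11 0x3c→b7/s3 VC-HIT; vc=[15,20,19,11]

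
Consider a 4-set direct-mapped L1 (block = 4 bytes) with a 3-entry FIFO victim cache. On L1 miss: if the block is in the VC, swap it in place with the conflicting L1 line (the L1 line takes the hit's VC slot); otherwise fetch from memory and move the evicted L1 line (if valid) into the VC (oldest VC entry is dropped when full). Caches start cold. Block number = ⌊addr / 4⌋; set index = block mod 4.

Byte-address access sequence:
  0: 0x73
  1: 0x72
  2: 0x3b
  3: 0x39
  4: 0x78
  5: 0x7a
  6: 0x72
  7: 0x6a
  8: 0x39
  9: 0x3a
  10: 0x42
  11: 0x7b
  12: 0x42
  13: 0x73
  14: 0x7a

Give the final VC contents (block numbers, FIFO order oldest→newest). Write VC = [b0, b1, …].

#0 0x73→b28/s0 MISS; vc=[]
#1 0x72→b28/s0 L1-HIT; vc=[]
#2 0x3b→b14/s2 MISS; vc=[]
#3 0x39→b14/s2 L1-HIT; vc=[]
#4 0x78→b30/s2 MISS; vc=[14]
#5 0x7a→b30/s2 L1-HIT; vc=[14]
#6 0x72→b28/s0 L1-HIT; vc=[14]
#7 0x6a→b26/s2 MISS; vc=[14,30]
#8 0x39→b14/s2 VC-HIT; vc=[26,30]
#9 0x3a→b14/s2 L1-HIT; vc=[26,30]
#10 0x42→b16/s0 MISS; vc=[26,30,28]
#11 0x7b→b30/s2 VC-HIT; vc=[26,14,28]
#12 0x42→b16/s0 L1-HIT; vc=[26,14,28]
#13 0x73→b28/s0 VC-HIT; vc=[26,14,16]
#14 0x7a→b30/s2 L1-HIT; vc=[26,14,16]

VC = [26, 14, 16]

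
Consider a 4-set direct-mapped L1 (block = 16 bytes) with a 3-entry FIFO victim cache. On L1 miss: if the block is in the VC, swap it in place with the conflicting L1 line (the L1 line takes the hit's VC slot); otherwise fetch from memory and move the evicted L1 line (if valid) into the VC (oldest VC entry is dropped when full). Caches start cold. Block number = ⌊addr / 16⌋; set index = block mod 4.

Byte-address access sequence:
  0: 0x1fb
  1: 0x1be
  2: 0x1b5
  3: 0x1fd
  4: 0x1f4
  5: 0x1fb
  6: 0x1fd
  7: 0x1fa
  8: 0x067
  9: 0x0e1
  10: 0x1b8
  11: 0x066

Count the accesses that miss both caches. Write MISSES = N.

MISSES = 4

  [0] addr=0x1fb blk=31 s=3: MISS | VC []
  [1] addr=0x1be blk=27 s=3: MISS | VC [31]
  [2] addr=0x1b5 blk=27 s=3: L1-HIT | VC [31]
  [3] addr=0x1fd blk=31 s=3: VC-HIT | VC [27]
  [4] addr=0x1f4 blk=31 s=3: L1-HIT | VC [27]
  [5] addr=0x1fb blk=31 s=3: L1-HIT | VC [27]
  [6] addr=0x1fd blk=31 s=3: L1-HIT | VC [27]
  [7] addr=0x1fa blk=31 s=3: L1-HIT | VC [27]
  [8] addr=0x67 blk=6 s=2: MISS | VC [27]
  [9] addr=0xe1 blk=14 s=2: MISS | VC [27, 6]
  [10] addr=0x1b8 blk=27 s=3: VC-HIT | VC [31, 6]
  [11] addr=0x66 blk=6 s=2: VC-HIT | VC [31, 14]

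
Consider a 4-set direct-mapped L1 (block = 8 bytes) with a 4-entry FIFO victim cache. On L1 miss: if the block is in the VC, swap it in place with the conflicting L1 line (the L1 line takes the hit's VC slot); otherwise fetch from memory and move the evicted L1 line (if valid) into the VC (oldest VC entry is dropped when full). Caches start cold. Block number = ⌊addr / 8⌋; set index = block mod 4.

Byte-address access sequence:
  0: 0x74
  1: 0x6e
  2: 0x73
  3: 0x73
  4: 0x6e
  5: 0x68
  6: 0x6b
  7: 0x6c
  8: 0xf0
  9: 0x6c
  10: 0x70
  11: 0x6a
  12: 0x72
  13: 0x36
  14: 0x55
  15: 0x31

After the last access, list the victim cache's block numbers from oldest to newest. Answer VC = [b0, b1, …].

VC = [30, 14, 10]

#0 0x74→b14/s2 MISS; vc=[]
#1 0x6e→b13/s1 MISS; vc=[]
#2 0x73→b14/s2 L1-HIT; vc=[]
#3 0x73→b14/s2 L1-HIT; vc=[]
#4 0x6e→b13/s1 L1-HIT; vc=[]
#5 0x68→b13/s1 L1-HIT; vc=[]
#6 0x6b→b13/s1 L1-HIT; vc=[]
#7 0x6c→b13/s1 L1-HIT; vc=[]
#8 0xf0→b30/s2 MISS; vc=[14]
#9 0x6c→b13/s1 L1-HIT; vc=[14]
#10 0x70→b14/s2 VC-HIT; vc=[30]
#11 0x6a→b13/s1 L1-HIT; vc=[30]
#12 0x72→b14/s2 L1-HIT; vc=[30]
#13 0x36→b6/s2 MISS; vc=[30,14]
#14 0x55→b10/s2 MISS; vc=[30,14,6]
#15 0x31→b6/s2 VC-HIT; vc=[30,14,10]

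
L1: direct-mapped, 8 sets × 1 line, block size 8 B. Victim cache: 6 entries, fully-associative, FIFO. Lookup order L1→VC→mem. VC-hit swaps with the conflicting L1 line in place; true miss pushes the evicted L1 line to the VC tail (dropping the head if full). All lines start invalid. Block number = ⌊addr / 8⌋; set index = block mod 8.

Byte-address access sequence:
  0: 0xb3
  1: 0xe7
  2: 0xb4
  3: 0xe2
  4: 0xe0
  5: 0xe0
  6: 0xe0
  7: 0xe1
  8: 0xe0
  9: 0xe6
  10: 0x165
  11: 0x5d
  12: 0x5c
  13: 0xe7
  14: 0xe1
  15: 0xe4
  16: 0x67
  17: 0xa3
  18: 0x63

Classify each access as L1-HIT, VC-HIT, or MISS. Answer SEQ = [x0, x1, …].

  [0] addr=0xb3 blk=22 s=6: MISS | VC []
  [1] addr=0xe7 blk=28 s=4: MISS | VC []
  [2] addr=0xb4 blk=22 s=6: L1-HIT | VC []
  [3] addr=0xe2 blk=28 s=4: L1-HIT | VC []
  [4] addr=0xe0 blk=28 s=4: L1-HIT | VC []
  [5] addr=0xe0 blk=28 s=4: L1-HIT | VC []
  [6] addr=0xe0 blk=28 s=4: L1-HIT | VC []
  [7] addr=0xe1 blk=28 s=4: L1-HIT | VC []
  [8] addr=0xe0 blk=28 s=4: L1-HIT | VC []
  [9] addr=0xe6 blk=28 s=4: L1-HIT | VC []
  [10] addr=0x165 blk=44 s=4: MISS | VC [28]
  [11] addr=0x5d blk=11 s=3: MISS | VC [28]
  [12] addr=0x5c blk=11 s=3: L1-HIT | VC [28]
  [13] addr=0xe7 blk=28 s=4: VC-HIT | VC [44]
  [14] addr=0xe1 blk=28 s=4: L1-HIT | VC [44]
  [15] addr=0xe4 blk=28 s=4: L1-HIT | VC [44]
  [16] addr=0x67 blk=12 s=4: MISS | VC [44, 28]
  [17] addr=0xa3 blk=20 s=4: MISS | VC [44, 28, 12]
  [18] addr=0x63 blk=12 s=4: VC-HIT | VC [44, 28, 20]

SEQ = [MISS, MISS, L1-HIT, L1-HIT, L1-HIT, L1-HIT, L1-HIT, L1-HIT, L1-HIT, L1-HIT, MISS, MISS, L1-HIT, VC-HIT, L1-HIT, L1-HIT, MISS, MISS, VC-HIT]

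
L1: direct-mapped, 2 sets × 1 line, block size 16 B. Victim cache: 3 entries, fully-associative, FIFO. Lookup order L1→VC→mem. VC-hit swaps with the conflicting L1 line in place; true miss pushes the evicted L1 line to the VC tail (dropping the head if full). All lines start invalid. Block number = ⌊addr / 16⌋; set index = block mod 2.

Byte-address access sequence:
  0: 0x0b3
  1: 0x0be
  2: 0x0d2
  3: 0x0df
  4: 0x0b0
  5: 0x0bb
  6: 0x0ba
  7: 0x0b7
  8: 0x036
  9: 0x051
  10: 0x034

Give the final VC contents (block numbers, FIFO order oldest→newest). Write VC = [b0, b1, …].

0: 0xb3 (blk 11, set 1) → MISS  vc=[]
1: 0xbe (blk 11, set 1) → L1-HIT  vc=[]
2: 0xd2 (blk 13, set 1) → MISS  vc=[11]
3: 0xdf (blk 13, set 1) → L1-HIT  vc=[11]
4: 0xb0 (blk 11, set 1) → VC-HIT  vc=[13]
5: 0xbb (blk 11, set 1) → L1-HIT  vc=[13]
6: 0xba (blk 11, set 1) → L1-HIT  vc=[13]
7: 0xb7 (blk 11, set 1) → L1-HIT  vc=[13]
8: 0x36 (blk 3, set 1) → MISS  vc=[13, 11]
9: 0x51 (blk 5, set 1) → MISS  vc=[13, 11, 3]
10: 0x34 (blk 3, set 1) → VC-HIT  vc=[13, 11, 5]

VC = [13, 11, 5]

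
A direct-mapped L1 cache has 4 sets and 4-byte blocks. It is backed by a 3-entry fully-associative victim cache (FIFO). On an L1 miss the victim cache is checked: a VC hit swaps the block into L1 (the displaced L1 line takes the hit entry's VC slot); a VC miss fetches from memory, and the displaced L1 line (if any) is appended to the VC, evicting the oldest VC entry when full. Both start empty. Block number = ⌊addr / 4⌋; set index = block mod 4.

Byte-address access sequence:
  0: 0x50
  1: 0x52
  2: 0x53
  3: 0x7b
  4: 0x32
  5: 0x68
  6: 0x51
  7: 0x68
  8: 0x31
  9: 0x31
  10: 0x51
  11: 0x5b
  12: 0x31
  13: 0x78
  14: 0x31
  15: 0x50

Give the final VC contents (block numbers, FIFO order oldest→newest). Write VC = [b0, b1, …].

VC = [12, 22, 26]

0: 0x50 (blk 20, set 0) → MISS  vc=[]
1: 0x52 (blk 20, set 0) → L1-HIT  vc=[]
2: 0x53 (blk 20, set 0) → L1-HIT  vc=[]
3: 0x7b (blk 30, set 2) → MISS  vc=[]
4: 0x32 (blk 12, set 0) → MISS  vc=[20]
5: 0x68 (blk 26, set 2) → MISS  vc=[20, 30]
6: 0x51 (blk 20, set 0) → VC-HIT  vc=[12, 30]
7: 0x68 (blk 26, set 2) → L1-HIT  vc=[12, 30]
8: 0x31 (blk 12, set 0) → VC-HIT  vc=[20, 30]
9: 0x31 (blk 12, set 0) → L1-HIT  vc=[20, 30]
10: 0x51 (blk 20, set 0) → VC-HIT  vc=[12, 30]
11: 0x5b (blk 22, set 2) → MISS  vc=[12, 30, 26]
12: 0x31 (blk 12, set 0) → VC-HIT  vc=[20, 30, 26]
13: 0x78 (blk 30, set 2) → VC-HIT  vc=[20, 22, 26]
14: 0x31 (blk 12, set 0) → L1-HIT  vc=[20, 22, 26]
15: 0x50 (blk 20, set 0) → VC-HIT  vc=[12, 22, 26]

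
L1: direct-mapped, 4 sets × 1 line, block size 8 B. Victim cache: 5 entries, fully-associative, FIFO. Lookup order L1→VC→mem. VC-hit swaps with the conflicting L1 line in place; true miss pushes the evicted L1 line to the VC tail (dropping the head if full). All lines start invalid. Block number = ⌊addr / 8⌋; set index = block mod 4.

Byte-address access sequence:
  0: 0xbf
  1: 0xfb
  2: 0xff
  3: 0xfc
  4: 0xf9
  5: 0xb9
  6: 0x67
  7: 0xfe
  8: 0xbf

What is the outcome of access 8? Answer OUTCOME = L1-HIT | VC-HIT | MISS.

OUTCOME = VC-HIT

  [0] addr=0xbf blk=23 s=3: MISS | VC []
  [1] addr=0xfb blk=31 s=3: MISS | VC [23]
  [2] addr=0xff blk=31 s=3: L1-HIT | VC [23]
  [3] addr=0xfc blk=31 s=3: L1-HIT | VC [23]
  [4] addr=0xf9 blk=31 s=3: L1-HIT | VC [23]
  [5] addr=0xb9 blk=23 s=3: VC-HIT | VC [31]
  [6] addr=0x67 blk=12 s=0: MISS | VC [31]
  [7] addr=0xfe blk=31 s=3: VC-HIT | VC [23]
  [8] addr=0xbf blk=23 s=3: VC-HIT | VC [31]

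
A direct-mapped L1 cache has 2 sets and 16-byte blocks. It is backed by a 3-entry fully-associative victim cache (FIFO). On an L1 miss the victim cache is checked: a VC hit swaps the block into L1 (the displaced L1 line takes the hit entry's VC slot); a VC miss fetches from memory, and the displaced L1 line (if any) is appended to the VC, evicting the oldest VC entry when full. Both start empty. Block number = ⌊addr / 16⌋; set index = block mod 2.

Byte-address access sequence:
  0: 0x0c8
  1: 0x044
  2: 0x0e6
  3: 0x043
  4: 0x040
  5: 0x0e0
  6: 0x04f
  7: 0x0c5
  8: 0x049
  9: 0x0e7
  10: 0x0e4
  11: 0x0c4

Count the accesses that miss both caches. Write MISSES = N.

MISSES = 3

  [0] addr=0xc8 blk=12 s=0: MISS | VC []
  [1] addr=0x44 blk=4 s=0: MISS | VC [12]
  [2] addr=0xe6 blk=14 s=0: MISS | VC [12, 4]
  [3] addr=0x43 blk=4 s=0: VC-HIT | VC [12, 14]
  [4] addr=0x40 blk=4 s=0: L1-HIT | VC [12, 14]
  [5] addr=0xe0 blk=14 s=0: VC-HIT | VC [12, 4]
  [6] addr=0x4f blk=4 s=0: VC-HIT | VC [12, 14]
  [7] addr=0xc5 blk=12 s=0: VC-HIT | VC [4, 14]
  [8] addr=0x49 blk=4 s=0: VC-HIT | VC [12, 14]
  [9] addr=0xe7 blk=14 s=0: VC-HIT | VC [12, 4]
  [10] addr=0xe4 blk=14 s=0: L1-HIT | VC [12, 4]
  [11] addr=0xc4 blk=12 s=0: VC-HIT | VC [14, 4]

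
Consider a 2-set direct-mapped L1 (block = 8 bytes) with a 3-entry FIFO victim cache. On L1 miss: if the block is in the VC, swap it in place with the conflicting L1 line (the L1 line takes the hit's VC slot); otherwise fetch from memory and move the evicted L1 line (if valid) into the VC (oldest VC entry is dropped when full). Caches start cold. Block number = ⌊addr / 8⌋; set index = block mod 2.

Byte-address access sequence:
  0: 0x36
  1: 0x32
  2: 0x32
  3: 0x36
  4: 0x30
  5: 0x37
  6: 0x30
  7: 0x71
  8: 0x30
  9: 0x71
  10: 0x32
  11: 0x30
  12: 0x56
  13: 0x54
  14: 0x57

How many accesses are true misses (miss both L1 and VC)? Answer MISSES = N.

MISSES = 3

  [0] addr=0x36 blk=6 s=0: MISS | VC []
  [1] addr=0x32 blk=6 s=0: L1-HIT | VC []
  [2] addr=0x32 blk=6 s=0: L1-HIT | VC []
  [3] addr=0x36 blk=6 s=0: L1-HIT | VC []
  [4] addr=0x30 blk=6 s=0: L1-HIT | VC []
  [5] addr=0x37 blk=6 s=0: L1-HIT | VC []
  [6] addr=0x30 blk=6 s=0: L1-HIT | VC []
  [7] addr=0x71 blk=14 s=0: MISS | VC [6]
  [8] addr=0x30 blk=6 s=0: VC-HIT | VC [14]
  [9] addr=0x71 blk=14 s=0: VC-HIT | VC [6]
  [10] addr=0x32 blk=6 s=0: VC-HIT | VC [14]
  [11] addr=0x30 blk=6 s=0: L1-HIT | VC [14]
  [12] addr=0x56 blk=10 s=0: MISS | VC [14, 6]
  [13] addr=0x54 blk=10 s=0: L1-HIT | VC [14, 6]
  [14] addr=0x57 blk=10 s=0: L1-HIT | VC [14, 6]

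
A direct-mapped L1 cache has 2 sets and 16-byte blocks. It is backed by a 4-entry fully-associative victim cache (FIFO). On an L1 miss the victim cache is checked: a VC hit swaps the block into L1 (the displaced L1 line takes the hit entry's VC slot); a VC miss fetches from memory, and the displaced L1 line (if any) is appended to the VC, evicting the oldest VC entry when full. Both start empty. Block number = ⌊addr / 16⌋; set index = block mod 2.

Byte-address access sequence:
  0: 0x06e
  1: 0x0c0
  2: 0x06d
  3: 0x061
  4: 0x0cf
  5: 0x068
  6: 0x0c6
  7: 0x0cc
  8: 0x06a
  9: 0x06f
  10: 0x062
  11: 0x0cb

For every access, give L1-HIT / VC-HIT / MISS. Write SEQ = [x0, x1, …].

SEQ = [MISS, MISS, VC-HIT, L1-HIT, VC-HIT, VC-HIT, VC-HIT, L1-HIT, VC-HIT, L1-HIT, L1-HIT, VC-HIT]

  [0] addr=0x6e blk=6 s=0: MISS | VC []
  [1] addr=0xc0 blk=12 s=0: MISS | VC [6]
  [2] addr=0x6d blk=6 s=0: VC-HIT | VC [12]
  [3] addr=0x61 blk=6 s=0: L1-HIT | VC [12]
  [4] addr=0xcf blk=12 s=0: VC-HIT | VC [6]
  [5] addr=0x68 blk=6 s=0: VC-HIT | VC [12]
  [6] addr=0xc6 blk=12 s=0: VC-HIT | VC [6]
  [7] addr=0xcc blk=12 s=0: L1-HIT | VC [6]
  [8] addr=0x6a blk=6 s=0: VC-HIT | VC [12]
  [9] addr=0x6f blk=6 s=0: L1-HIT | VC [12]
  [10] addr=0x62 blk=6 s=0: L1-HIT | VC [12]
  [11] addr=0xcb blk=12 s=0: VC-HIT | VC [6]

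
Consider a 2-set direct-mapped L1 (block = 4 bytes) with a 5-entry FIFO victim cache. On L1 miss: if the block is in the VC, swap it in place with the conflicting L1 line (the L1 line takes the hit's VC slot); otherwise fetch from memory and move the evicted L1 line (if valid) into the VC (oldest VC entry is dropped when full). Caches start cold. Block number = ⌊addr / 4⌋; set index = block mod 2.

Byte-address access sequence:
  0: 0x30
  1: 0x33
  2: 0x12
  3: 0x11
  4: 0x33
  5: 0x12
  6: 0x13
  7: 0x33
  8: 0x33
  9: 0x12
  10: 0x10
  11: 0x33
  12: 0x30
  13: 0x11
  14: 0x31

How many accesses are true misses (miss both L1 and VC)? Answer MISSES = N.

MISSES = 2

0: 0x30 (blk 12, set 0) → MISS  vc=[]
1: 0x33 (blk 12, set 0) → L1-HIT  vc=[]
2: 0x12 (blk 4, set 0) → MISS  vc=[12]
3: 0x11 (blk 4, set 0) → L1-HIT  vc=[12]
4: 0x33 (blk 12, set 0) → VC-HIT  vc=[4]
5: 0x12 (blk 4, set 0) → VC-HIT  vc=[12]
6: 0x13 (blk 4, set 0) → L1-HIT  vc=[12]
7: 0x33 (blk 12, set 0) → VC-HIT  vc=[4]
8: 0x33 (blk 12, set 0) → L1-HIT  vc=[4]
9: 0x12 (blk 4, set 0) → VC-HIT  vc=[12]
10: 0x10 (blk 4, set 0) → L1-HIT  vc=[12]
11: 0x33 (blk 12, set 0) → VC-HIT  vc=[4]
12: 0x30 (blk 12, set 0) → L1-HIT  vc=[4]
13: 0x11 (blk 4, set 0) → VC-HIT  vc=[12]
14: 0x31 (blk 12, set 0) → VC-HIT  vc=[4]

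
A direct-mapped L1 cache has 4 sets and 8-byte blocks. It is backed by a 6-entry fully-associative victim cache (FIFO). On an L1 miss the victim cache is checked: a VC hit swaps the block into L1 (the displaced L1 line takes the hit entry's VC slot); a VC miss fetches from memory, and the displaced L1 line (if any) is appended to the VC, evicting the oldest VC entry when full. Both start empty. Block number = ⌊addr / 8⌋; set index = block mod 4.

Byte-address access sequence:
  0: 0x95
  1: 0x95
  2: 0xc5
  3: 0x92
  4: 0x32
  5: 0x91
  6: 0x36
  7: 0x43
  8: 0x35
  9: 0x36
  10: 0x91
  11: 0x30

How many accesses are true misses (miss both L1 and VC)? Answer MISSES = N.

#0 0x95→b18/s2 MISS; vc=[]
#1 0x95→b18/s2 L1-HIT; vc=[]
#2 0xc5→b24/s0 MISS; vc=[]
#3 0x92→b18/s2 L1-HIT; vc=[]
#4 0x32→b6/s2 MISS; vc=[18]
#5 0x91→b18/s2 VC-HIT; vc=[6]
#6 0x36→b6/s2 VC-HIT; vc=[18]
#7 0x43→b8/s0 MISS; vc=[18,24]
#8 0x35→b6/s2 L1-HIT; vc=[18,24]
#9 0x36→b6/s2 L1-HIT; vc=[18,24]
#10 0x91→b18/s2 VC-HIT; vc=[6,24]
#11 0x30→b6/s2 VC-HIT; vc=[18,24]

MISSES = 4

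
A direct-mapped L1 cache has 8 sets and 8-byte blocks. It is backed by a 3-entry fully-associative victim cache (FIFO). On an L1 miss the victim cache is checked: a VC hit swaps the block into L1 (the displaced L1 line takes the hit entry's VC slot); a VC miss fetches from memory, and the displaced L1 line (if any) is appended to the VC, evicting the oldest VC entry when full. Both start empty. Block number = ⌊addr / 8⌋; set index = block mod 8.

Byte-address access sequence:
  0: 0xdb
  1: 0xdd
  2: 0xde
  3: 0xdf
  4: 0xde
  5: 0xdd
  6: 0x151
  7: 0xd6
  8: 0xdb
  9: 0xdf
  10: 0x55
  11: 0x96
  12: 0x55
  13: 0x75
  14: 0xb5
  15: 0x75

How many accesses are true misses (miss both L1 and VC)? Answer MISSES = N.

  [0] addr=0xdb blk=27 s=3: MISS | VC []
  [1] addr=0xdd blk=27 s=3: L1-HIT | VC []
  [2] addr=0xde blk=27 s=3: L1-HIT | VC []
  [3] addr=0xdf blk=27 s=3: L1-HIT | VC []
  [4] addr=0xde blk=27 s=3: L1-HIT | VC []
  [5] addr=0xdd blk=27 s=3: L1-HIT | VC []
  [6] addr=0x151 blk=42 s=2: MISS | VC []
  [7] addr=0xd6 blk=26 s=2: MISS | VC [42]
  [8] addr=0xdb blk=27 s=3: L1-HIT | VC [42]
  [9] addr=0xdf blk=27 s=3: L1-HIT | VC [42]
  [10] addr=0x55 blk=10 s=2: MISS | VC [42, 26]
  [11] addr=0x96 blk=18 s=2: MISS | VC [42, 26, 10]
  [12] addr=0x55 blk=10 s=2: VC-HIT | VC [42, 26, 18]
  [13] addr=0x75 blk=14 s=6: MISS | VC [42, 26, 18]
  [14] addr=0xb5 blk=22 s=6: MISS | VC [26, 18, 14]
  [15] addr=0x75 blk=14 s=6: VC-HIT | VC [26, 18, 22]

MISSES = 7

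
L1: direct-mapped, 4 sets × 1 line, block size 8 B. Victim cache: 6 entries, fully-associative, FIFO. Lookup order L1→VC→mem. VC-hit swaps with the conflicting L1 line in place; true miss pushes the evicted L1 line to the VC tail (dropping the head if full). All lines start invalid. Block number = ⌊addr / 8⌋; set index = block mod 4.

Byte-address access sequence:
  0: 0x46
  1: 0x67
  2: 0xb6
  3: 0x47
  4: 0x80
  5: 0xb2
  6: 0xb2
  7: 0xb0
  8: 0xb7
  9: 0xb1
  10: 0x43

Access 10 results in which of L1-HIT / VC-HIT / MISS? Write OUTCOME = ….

0: 0x46 (blk 8, set 0) → MISS  vc=[]
1: 0x67 (blk 12, set 0) → MISS  vc=[8]
2: 0xb6 (blk 22, set 2) → MISS  vc=[8]
3: 0x47 (blk 8, set 0) → VC-HIT  vc=[12]
4: 0x80 (blk 16, set 0) → MISS  vc=[12, 8]
5: 0xb2 (blk 22, set 2) → L1-HIT  vc=[12, 8]
6: 0xb2 (blk 22, set 2) → L1-HIT  vc=[12, 8]
7: 0xb0 (blk 22, set 2) → L1-HIT  vc=[12, 8]
8: 0xb7 (blk 22, set 2) → L1-HIT  vc=[12, 8]
9: 0xb1 (blk 22, set 2) → L1-HIT  vc=[12, 8]
10: 0x43 (blk 8, set 0) → VC-HIT  vc=[12, 16]

OUTCOME = VC-HIT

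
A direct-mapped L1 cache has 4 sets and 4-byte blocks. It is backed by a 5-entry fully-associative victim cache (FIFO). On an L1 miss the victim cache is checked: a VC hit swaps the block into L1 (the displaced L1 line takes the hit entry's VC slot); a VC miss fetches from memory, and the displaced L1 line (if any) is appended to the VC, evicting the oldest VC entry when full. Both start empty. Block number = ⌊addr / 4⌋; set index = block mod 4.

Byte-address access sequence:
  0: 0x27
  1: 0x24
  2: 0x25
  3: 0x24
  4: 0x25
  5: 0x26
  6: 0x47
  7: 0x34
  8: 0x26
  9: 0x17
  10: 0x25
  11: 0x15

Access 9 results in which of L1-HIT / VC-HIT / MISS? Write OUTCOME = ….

0: 0x27 (blk 9, set 1) → MISS  vc=[]
1: 0x24 (blk 9, set 1) → L1-HIT  vc=[]
2: 0x25 (blk 9, set 1) → L1-HIT  vc=[]
3: 0x24 (blk 9, set 1) → L1-HIT  vc=[]
4: 0x25 (blk 9, set 1) → L1-HIT  vc=[]
5: 0x26 (blk 9, set 1) → L1-HIT  vc=[]
6: 0x47 (blk 17, set 1) → MISS  vc=[9]
7: 0x34 (blk 13, set 1) → MISS  vc=[9, 17]
8: 0x26 (blk 9, set 1) → VC-HIT  vc=[13, 17]
9: 0x17 (blk 5, set 1) → MISS  vc=[13, 17, 9]
10: 0x25 (blk 9, set 1) → VC-HIT  vc=[13, 17, 5]
11: 0x15 (blk 5, set 1) → VC-HIT  vc=[13, 17, 9]

OUTCOME = MISS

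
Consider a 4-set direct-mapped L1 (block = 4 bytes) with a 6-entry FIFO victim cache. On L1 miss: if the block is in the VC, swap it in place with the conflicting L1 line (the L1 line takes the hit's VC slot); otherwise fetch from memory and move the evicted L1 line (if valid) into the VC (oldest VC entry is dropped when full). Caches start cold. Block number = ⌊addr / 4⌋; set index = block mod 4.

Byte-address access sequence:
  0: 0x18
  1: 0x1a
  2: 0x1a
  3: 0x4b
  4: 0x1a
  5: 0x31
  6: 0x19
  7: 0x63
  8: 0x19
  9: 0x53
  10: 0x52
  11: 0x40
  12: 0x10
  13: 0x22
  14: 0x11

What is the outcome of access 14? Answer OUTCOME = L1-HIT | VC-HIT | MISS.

#0 0x18→b6/s2 MISS; vc=[]
#1 0x1a→b6/s2 L1-HIT; vc=[]
#2 0x1a→b6/s2 L1-HIT; vc=[]
#3 0x4b→b18/s2 MISS; vc=[6]
#4 0x1a→b6/s2 VC-HIT; vc=[18]
#5 0x31→b12/s0 MISS; vc=[18]
#6 0x19→b6/s2 L1-HIT; vc=[18]
#7 0x63→b24/s0 MISS; vc=[18,12]
#8 0x19→b6/s2 L1-HIT; vc=[18,12]
#9 0x53→b20/s0 MISS; vc=[18,12,24]
#10 0x52→b20/s0 L1-HIT; vc=[18,12,24]
#11 0x40→b16/s0 MISS; vc=[18,12,24,20]
#12 0x10→b4/s0 MISS; vc=[18,12,24,20,16]
#13 0x22→b8/s0 MISS; vc=[18,12,24,20,16,4]
#14 0x11→b4/s0 VC-HIT; vc=[18,12,24,20,16,8]

OUTCOME = VC-HIT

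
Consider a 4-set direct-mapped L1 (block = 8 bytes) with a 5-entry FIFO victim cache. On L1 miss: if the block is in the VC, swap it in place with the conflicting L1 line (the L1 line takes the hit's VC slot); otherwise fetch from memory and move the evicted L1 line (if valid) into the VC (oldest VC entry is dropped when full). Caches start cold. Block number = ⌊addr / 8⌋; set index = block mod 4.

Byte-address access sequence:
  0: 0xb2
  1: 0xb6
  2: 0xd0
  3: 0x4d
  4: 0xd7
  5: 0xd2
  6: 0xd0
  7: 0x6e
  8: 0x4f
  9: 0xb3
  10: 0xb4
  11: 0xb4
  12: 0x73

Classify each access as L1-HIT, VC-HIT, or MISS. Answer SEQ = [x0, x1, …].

0: 0xb2 (blk 22, set 2) → MISS  vc=[]
1: 0xb6 (blk 22, set 2) → L1-HIT  vc=[]
2: 0xd0 (blk 26, set 2) → MISS  vc=[22]
3: 0x4d (blk 9, set 1) → MISS  vc=[22]
4: 0xd7 (blk 26, set 2) → L1-HIT  vc=[22]
5: 0xd2 (blk 26, set 2) → L1-HIT  vc=[22]
6: 0xd0 (blk 26, set 2) → L1-HIT  vc=[22]
7: 0x6e (blk 13, set 1) → MISS  vc=[22, 9]
8: 0x4f (blk 9, set 1) → VC-HIT  vc=[22, 13]
9: 0xb3 (blk 22, set 2) → VC-HIT  vc=[26, 13]
10: 0xb4 (blk 22, set 2) → L1-HIT  vc=[26, 13]
11: 0xb4 (blk 22, set 2) → L1-HIT  vc=[26, 13]
12: 0x73 (blk 14, set 2) → MISS  vc=[26, 13, 22]

SEQ = [MISS, L1-HIT, MISS, MISS, L1-HIT, L1-HIT, L1-HIT, MISS, VC-HIT, VC-HIT, L1-HIT, L1-HIT, MISS]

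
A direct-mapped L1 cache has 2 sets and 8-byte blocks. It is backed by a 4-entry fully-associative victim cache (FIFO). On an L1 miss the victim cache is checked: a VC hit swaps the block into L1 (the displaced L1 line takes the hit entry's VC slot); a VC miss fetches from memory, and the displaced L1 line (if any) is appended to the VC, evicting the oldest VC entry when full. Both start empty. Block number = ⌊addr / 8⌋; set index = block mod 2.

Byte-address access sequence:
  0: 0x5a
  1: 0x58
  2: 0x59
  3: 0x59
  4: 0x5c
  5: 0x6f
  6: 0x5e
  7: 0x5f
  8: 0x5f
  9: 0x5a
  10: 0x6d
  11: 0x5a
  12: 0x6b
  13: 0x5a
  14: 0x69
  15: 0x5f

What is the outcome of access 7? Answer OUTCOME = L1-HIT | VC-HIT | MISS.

OUTCOME = L1-HIT

0: 0x5a (blk 11, set 1) → MISS  vc=[]
1: 0x58 (blk 11, set 1) → L1-HIT  vc=[]
2: 0x59 (blk 11, set 1) → L1-HIT  vc=[]
3: 0x59 (blk 11, set 1) → L1-HIT  vc=[]
4: 0x5c (blk 11, set 1) → L1-HIT  vc=[]
5: 0x6f (blk 13, set 1) → MISS  vc=[11]
6: 0x5e (blk 11, set 1) → VC-HIT  vc=[13]
7: 0x5f (blk 11, set 1) → L1-HIT  vc=[13]
8: 0x5f (blk 11, set 1) → L1-HIT  vc=[13]
9: 0x5a (blk 11, set 1) → L1-HIT  vc=[13]
10: 0x6d (blk 13, set 1) → VC-HIT  vc=[11]
11: 0x5a (blk 11, set 1) → VC-HIT  vc=[13]
12: 0x6b (blk 13, set 1) → VC-HIT  vc=[11]
13: 0x5a (blk 11, set 1) → VC-HIT  vc=[13]
14: 0x69 (blk 13, set 1) → VC-HIT  vc=[11]
15: 0x5f (blk 11, set 1) → VC-HIT  vc=[13]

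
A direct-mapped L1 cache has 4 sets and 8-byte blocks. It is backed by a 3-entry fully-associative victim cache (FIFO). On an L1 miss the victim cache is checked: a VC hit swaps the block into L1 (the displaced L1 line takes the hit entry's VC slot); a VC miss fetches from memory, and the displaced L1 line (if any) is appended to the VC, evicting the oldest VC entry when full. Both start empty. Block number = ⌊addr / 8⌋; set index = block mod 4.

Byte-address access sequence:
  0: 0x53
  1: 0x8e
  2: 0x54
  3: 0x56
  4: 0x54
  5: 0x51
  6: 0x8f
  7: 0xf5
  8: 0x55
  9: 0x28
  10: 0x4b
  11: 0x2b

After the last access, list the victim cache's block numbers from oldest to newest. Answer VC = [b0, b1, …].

#0 0x53→b10/s2 MISS; vc=[]
#1 0x8e→b17/s1 MISS; vc=[]
#2 0x54→b10/s2 L1-HIT; vc=[]
#3 0x56→b10/s2 L1-HIT; vc=[]
#4 0x54→b10/s2 L1-HIT; vc=[]
#5 0x51→b10/s2 L1-HIT; vc=[]
#6 0x8f→b17/s1 L1-HIT; vc=[]
#7 0xf5→b30/s2 MISS; vc=[10]
#8 0x55→b10/s2 VC-HIT; vc=[30]
#9 0x28→b5/s1 MISS; vc=[30,17]
#10 0x4b→b9/s1 MISS; vc=[30,17,5]
#11 0x2b→b5/s1 VC-HIT; vc=[30,17,9]

VC = [30, 17, 9]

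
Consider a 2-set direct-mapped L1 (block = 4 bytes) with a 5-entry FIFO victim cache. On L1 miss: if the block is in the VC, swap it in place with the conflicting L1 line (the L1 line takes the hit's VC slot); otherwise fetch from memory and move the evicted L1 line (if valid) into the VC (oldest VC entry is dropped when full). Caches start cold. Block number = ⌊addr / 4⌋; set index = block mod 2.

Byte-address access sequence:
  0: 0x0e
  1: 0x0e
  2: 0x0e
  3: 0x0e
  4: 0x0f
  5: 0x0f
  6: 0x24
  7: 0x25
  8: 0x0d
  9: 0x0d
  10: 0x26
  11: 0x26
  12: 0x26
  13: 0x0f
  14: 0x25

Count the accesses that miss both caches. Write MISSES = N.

MISSES = 2

#0 0xe→b3/s1 MISS; vc=[]
#1 0xe→b3/s1 L1-HIT; vc=[]
#2 0xe→b3/s1 L1-HIT; vc=[]
#3 0xe→b3/s1 L1-HIT; vc=[]
#4 0xf→b3/s1 L1-HIT; vc=[]
#5 0xf→b3/s1 L1-HIT; vc=[]
#6 0x24→b9/s1 MISS; vc=[3]
#7 0x25→b9/s1 L1-HIT; vc=[3]
#8 0xd→b3/s1 VC-HIT; vc=[9]
#9 0xd→b3/s1 L1-HIT; vc=[9]
#10 0x26→b9/s1 VC-HIT; vc=[3]
#11 0x26→b9/s1 L1-HIT; vc=[3]
#12 0x26→b9/s1 L1-HIT; vc=[3]
#13 0xf→b3/s1 VC-HIT; vc=[9]
#14 0x25→b9/s1 VC-HIT; vc=[3]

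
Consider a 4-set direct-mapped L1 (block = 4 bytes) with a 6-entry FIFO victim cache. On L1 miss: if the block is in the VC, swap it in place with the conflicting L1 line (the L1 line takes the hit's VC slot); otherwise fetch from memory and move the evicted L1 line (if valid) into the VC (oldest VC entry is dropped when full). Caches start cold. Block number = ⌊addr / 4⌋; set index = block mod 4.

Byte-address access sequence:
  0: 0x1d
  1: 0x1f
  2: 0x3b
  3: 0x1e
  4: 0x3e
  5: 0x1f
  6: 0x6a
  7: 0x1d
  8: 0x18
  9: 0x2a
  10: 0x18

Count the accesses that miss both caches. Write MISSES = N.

0: 0x1d (blk 7, set 3) → MISS  vc=[]
1: 0x1f (blk 7, set 3) → L1-HIT  vc=[]
2: 0x3b (blk 14, set 2) → MISS  vc=[]
3: 0x1e (blk 7, set 3) → L1-HIT  vc=[]
4: 0x3e (blk 15, set 3) → MISS  vc=[7]
5: 0x1f (blk 7, set 3) → VC-HIT  vc=[15]
6: 0x6a (blk 26, set 2) → MISS  vc=[15, 14]
7: 0x1d (blk 7, set 3) → L1-HIT  vc=[15, 14]
8: 0x18 (blk 6, set 2) → MISS  vc=[15, 14, 26]
9: 0x2a (blk 10, set 2) → MISS  vc=[15, 14, 26, 6]
10: 0x18 (blk 6, set 2) → VC-HIT  vc=[15, 14, 26, 10]

MISSES = 6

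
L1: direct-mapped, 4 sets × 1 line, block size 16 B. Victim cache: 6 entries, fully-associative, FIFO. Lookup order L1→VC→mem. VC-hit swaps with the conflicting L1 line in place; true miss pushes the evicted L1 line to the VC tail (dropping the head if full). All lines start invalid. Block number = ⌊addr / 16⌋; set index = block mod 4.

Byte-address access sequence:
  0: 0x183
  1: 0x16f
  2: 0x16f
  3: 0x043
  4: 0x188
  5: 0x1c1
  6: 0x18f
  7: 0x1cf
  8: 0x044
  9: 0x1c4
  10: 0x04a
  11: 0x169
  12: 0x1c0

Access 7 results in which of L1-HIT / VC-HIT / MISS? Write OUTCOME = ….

0: 0x183 (blk 24, set 0) → MISS  vc=[]
1: 0x16f (blk 22, set 2) → MISS  vc=[]
2: 0x16f (blk 22, set 2) → L1-HIT  vc=[]
3: 0x43 (blk 4, set 0) → MISS  vc=[24]
4: 0x188 (blk 24, set 0) → VC-HIT  vc=[4]
5: 0x1c1 (blk 28, set 0) → MISS  vc=[4, 24]
6: 0x18f (blk 24, set 0) → VC-HIT  vc=[4, 28]
7: 0x1cf (blk 28, set 0) → VC-HIT  vc=[4, 24]
8: 0x44 (blk 4, set 0) → VC-HIT  vc=[28, 24]
9: 0x1c4 (blk 28, set 0) → VC-HIT  vc=[4, 24]
10: 0x4a (blk 4, set 0) → VC-HIT  vc=[28, 24]
11: 0x169 (blk 22, set 2) → L1-HIT  vc=[28, 24]
12: 0x1c0 (blk 28, set 0) → VC-HIT  vc=[4, 24]

OUTCOME = VC-HIT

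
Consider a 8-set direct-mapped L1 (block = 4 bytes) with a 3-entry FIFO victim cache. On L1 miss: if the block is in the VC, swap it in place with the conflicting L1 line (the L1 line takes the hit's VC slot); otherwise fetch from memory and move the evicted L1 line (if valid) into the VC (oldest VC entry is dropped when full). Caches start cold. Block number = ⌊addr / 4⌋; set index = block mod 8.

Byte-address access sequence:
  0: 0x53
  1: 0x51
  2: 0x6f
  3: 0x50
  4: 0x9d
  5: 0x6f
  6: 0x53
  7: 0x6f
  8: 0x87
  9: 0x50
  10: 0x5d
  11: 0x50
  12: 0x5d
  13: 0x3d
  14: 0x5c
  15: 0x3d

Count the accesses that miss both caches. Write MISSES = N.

  [0] addr=0x53 blk=20 s=4: MISS | VC []
  [1] addr=0x51 blk=20 s=4: L1-HIT | VC []
  [2] addr=0x6f blk=27 s=3: MISS | VC []
  [3] addr=0x50 blk=20 s=4: L1-HIT | VC []
  [4] addr=0x9d blk=39 s=7: MISS | VC []
  [5] addr=0x6f blk=27 s=3: L1-HIT | VC []
  [6] addr=0x53 blk=20 s=4: L1-HIT | VC []
  [7] addr=0x6f blk=27 s=3: L1-HIT | VC []
  [8] addr=0x87 blk=33 s=1: MISS | VC []
  [9] addr=0x50 blk=20 s=4: L1-HIT | VC []
  [10] addr=0x5d blk=23 s=7: MISS | VC [39]
  [11] addr=0x50 blk=20 s=4: L1-HIT | VC [39]
  [12] addr=0x5d blk=23 s=7: L1-HIT | VC [39]
  [13] addr=0x3d blk=15 s=7: MISS | VC [39, 23]
  [14] addr=0x5c blk=23 s=7: VC-HIT | VC [39, 15]
  [15] addr=0x3d blk=15 s=7: VC-HIT | VC [39, 23]

MISSES = 6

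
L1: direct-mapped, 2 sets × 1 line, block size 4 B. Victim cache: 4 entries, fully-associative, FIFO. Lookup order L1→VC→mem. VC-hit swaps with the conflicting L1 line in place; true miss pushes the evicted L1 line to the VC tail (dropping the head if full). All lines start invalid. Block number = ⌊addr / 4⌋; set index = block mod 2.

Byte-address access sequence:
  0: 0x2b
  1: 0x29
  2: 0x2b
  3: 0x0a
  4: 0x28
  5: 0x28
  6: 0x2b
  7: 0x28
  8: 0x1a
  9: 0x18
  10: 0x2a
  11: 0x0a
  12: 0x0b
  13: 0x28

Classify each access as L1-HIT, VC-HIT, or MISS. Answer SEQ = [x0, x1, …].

SEQ = [MISS, L1-HIT, L1-HIT, MISS, VC-HIT, L1-HIT, L1-HIT, L1-HIT, MISS, L1-HIT, VC-HIT, VC-HIT, L1-HIT, VC-HIT]

#0 0x2b→b10/s0 MISS; vc=[]
#1 0x29→b10/s0 L1-HIT; vc=[]
#2 0x2b→b10/s0 L1-HIT; vc=[]
#3 0xa→b2/s0 MISS; vc=[10]
#4 0x28→b10/s0 VC-HIT; vc=[2]
#5 0x28→b10/s0 L1-HIT; vc=[2]
#6 0x2b→b10/s0 L1-HIT; vc=[2]
#7 0x28→b10/s0 L1-HIT; vc=[2]
#8 0x1a→b6/s0 MISS; vc=[2,10]
#9 0x18→b6/s0 L1-HIT; vc=[2,10]
#10 0x2a→b10/s0 VC-HIT; vc=[2,6]
#11 0xa→b2/s0 VC-HIT; vc=[10,6]
#12 0xb→b2/s0 L1-HIT; vc=[10,6]
#13 0x28→b10/s0 VC-HIT; vc=[2,6]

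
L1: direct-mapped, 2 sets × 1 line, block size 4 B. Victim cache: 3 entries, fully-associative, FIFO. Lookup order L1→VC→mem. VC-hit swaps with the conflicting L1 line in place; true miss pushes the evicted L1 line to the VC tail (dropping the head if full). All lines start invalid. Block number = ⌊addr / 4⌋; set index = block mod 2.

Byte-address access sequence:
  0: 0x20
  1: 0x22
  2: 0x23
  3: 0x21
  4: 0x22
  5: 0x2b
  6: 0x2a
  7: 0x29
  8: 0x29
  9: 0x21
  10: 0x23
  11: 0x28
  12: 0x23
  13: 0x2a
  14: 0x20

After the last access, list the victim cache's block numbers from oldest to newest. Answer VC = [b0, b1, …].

#0 0x20→b8/s0 MISS; vc=[]
#1 0x22→b8/s0 L1-HIT; vc=[]
#2 0x23→b8/s0 L1-HIT; vc=[]
#3 0x21→b8/s0 L1-HIT; vc=[]
#4 0x22→b8/s0 L1-HIT; vc=[]
#5 0x2b→b10/s0 MISS; vc=[8]
#6 0x2a→b10/s0 L1-HIT; vc=[8]
#7 0x29→b10/s0 L1-HIT; vc=[8]
#8 0x29→b10/s0 L1-HIT; vc=[8]
#9 0x21→b8/s0 VC-HIT; vc=[10]
#10 0x23→b8/s0 L1-HIT; vc=[10]
#11 0x28→b10/s0 VC-HIT; vc=[8]
#12 0x23→b8/s0 VC-HIT; vc=[10]
#13 0x2a→b10/s0 VC-HIT; vc=[8]
#14 0x20→b8/s0 VC-HIT; vc=[10]

VC = [10]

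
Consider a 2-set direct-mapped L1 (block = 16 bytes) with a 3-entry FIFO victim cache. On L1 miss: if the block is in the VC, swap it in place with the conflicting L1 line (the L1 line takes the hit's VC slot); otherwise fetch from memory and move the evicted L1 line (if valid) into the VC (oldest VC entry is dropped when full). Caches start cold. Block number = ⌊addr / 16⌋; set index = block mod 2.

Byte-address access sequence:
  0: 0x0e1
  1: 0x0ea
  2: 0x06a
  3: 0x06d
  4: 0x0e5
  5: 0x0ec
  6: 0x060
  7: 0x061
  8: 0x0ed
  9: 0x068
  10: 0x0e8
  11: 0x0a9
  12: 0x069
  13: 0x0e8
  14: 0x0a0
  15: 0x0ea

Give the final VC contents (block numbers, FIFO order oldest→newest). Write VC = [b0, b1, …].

VC = [10, 6]

  [0] addr=0xe1 blk=14 s=0: MISS | VC []
  [1] addr=0xea blk=14 s=0: L1-HIT | VC []
  [2] addr=0x6a blk=6 s=0: MISS | VC [14]
  [3] addr=0x6d blk=6 s=0: L1-HIT | VC [14]
  [4] addr=0xe5 blk=14 s=0: VC-HIT | VC [6]
  [5] addr=0xec blk=14 s=0: L1-HIT | VC [6]
  [6] addr=0x60 blk=6 s=0: VC-HIT | VC [14]
  [7] addr=0x61 blk=6 s=0: L1-HIT | VC [14]
  [8] addr=0xed blk=14 s=0: VC-HIT | VC [6]
  [9] addr=0x68 blk=6 s=0: VC-HIT | VC [14]
  [10] addr=0xe8 blk=14 s=0: VC-HIT | VC [6]
  [11] addr=0xa9 blk=10 s=0: MISS | VC [6, 14]
  [12] addr=0x69 blk=6 s=0: VC-HIT | VC [10, 14]
  [13] addr=0xe8 blk=14 s=0: VC-HIT | VC [10, 6]
  [14] addr=0xa0 blk=10 s=0: VC-HIT | VC [14, 6]
  [15] addr=0xea blk=14 s=0: VC-HIT | VC [10, 6]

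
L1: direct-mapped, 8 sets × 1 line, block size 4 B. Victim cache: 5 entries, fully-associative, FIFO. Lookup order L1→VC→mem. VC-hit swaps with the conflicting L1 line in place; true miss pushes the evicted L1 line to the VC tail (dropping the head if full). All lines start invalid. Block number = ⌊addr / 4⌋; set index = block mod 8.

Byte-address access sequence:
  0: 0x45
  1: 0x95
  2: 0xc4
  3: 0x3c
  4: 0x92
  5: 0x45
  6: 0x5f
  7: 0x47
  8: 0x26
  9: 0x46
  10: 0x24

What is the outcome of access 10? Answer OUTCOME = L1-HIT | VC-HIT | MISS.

0: 0x45 (blk 17, set 1) → MISS  vc=[]
1: 0x95 (blk 37, set 5) → MISS  vc=[]
2: 0xc4 (blk 49, set 1) → MISS  vc=[17]
3: 0x3c (blk 15, set 7) → MISS  vc=[17]
4: 0x92 (blk 36, set 4) → MISS  vc=[17]
5: 0x45 (blk 17, set 1) → VC-HIT  vc=[49]
6: 0x5f (blk 23, set 7) → MISS  vc=[49, 15]
7: 0x47 (blk 17, set 1) → L1-HIT  vc=[49, 15]
8: 0x26 (blk 9, set 1) → MISS  vc=[49, 15, 17]
9: 0x46 (blk 17, set 1) → VC-HIT  vc=[49, 15, 9]
10: 0x24 (blk 9, set 1) → VC-HIT  vc=[49, 15, 17]

OUTCOME = VC-HIT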